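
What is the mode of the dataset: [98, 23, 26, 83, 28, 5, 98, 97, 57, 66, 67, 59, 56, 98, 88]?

98

Step 1: Count the frequency of each value:
  5: appears 1 time(s)
  23: appears 1 time(s)
  26: appears 1 time(s)
  28: appears 1 time(s)
  56: appears 1 time(s)
  57: appears 1 time(s)
  59: appears 1 time(s)
  66: appears 1 time(s)
  67: appears 1 time(s)
  83: appears 1 time(s)
  88: appears 1 time(s)
  97: appears 1 time(s)
  98: appears 3 time(s)
Step 2: The value 98 appears most frequently (3 times).
Step 3: Mode = 98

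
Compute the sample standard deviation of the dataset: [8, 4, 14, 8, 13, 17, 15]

4.6803

Step 1: Compute the mean: 11.2857
Step 2: Sum of squared deviations from the mean: 131.4286
Step 3: Sample variance = 131.4286 / 6 = 21.9048
Step 4: Standard deviation = sqrt(21.9048) = 4.6803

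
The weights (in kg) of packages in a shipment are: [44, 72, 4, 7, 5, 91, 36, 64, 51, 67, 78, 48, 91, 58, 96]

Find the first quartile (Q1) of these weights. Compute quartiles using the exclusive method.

36

Step 1: Sort the data: [4, 5, 7, 36, 44, 48, 51, 58, 64, 67, 72, 78, 91, 91, 96]
Step 2: n = 15
Step 3: Using the exclusive quartile method:
  Q1 = 36
  Q2 (median) = 58
  Q3 = 78
  IQR = Q3 - Q1 = 78 - 36 = 42
Step 4: Q1 = 36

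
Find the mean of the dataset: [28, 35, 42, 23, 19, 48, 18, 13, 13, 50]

28.9

Step 1: Sum all values: 28 + 35 + 42 + 23 + 19 + 48 + 18 + 13 + 13 + 50 = 289
Step 2: Count the number of values: n = 10
Step 3: Mean = sum / n = 289 / 10 = 28.9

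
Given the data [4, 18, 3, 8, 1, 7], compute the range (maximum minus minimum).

17

Step 1: Identify the maximum value: max = 18
Step 2: Identify the minimum value: min = 1
Step 3: Range = max - min = 18 - 1 = 17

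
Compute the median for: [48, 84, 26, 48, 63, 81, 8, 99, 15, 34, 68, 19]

48

Step 1: Sort the data in ascending order: [8, 15, 19, 26, 34, 48, 48, 63, 68, 81, 84, 99]
Step 2: The number of values is n = 12.
Step 3: Since n is even, the median is the average of positions 6 and 7:
  Median = (48 + 48) / 2 = 48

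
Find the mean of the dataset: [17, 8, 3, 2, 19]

9.8

Step 1: Sum all values: 17 + 8 + 3 + 2 + 19 = 49
Step 2: Count the number of values: n = 5
Step 3: Mean = sum / n = 49 / 5 = 9.8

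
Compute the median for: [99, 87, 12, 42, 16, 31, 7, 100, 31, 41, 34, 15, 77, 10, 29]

31

Step 1: Sort the data in ascending order: [7, 10, 12, 15, 16, 29, 31, 31, 34, 41, 42, 77, 87, 99, 100]
Step 2: The number of values is n = 15.
Step 3: Since n is odd, the median is the middle value at position 8: 31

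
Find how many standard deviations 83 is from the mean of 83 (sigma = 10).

0

Step 1: Recall the z-score formula: z = (x - mu) / sigma
Step 2: Substitute values: z = (83 - 83) / 10
Step 3: z = 0 / 10 = 0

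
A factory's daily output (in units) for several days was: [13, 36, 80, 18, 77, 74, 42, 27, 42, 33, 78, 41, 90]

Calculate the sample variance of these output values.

683.7436

Step 1: Compute the mean: (13 + 36 + 80 + 18 + 77 + 74 + 42 + 27 + 42 + 33 + 78 + 41 + 90) / 13 = 50.0769
Step 2: Compute squared deviations from the mean:
  (13 - 50.0769)^2 = 1374.6982
  (36 - 50.0769)^2 = 198.1598
  (80 - 50.0769)^2 = 895.3905
  (18 - 50.0769)^2 = 1028.929
  (77 - 50.0769)^2 = 724.8521
  (74 - 50.0769)^2 = 572.3136
  (42 - 50.0769)^2 = 65.2367
  (27 - 50.0769)^2 = 532.5444
  (42 - 50.0769)^2 = 65.2367
  (33 - 50.0769)^2 = 291.6213
  (78 - 50.0769)^2 = 779.6982
  (41 - 50.0769)^2 = 82.3905
  (90 - 50.0769)^2 = 1593.8521
Step 3: Sum of squared deviations = 8204.9231
Step 4: Sample variance = 8204.9231 / 12 = 683.7436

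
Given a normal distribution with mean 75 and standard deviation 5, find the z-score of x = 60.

-3

Step 1: Recall the z-score formula: z = (x - mu) / sigma
Step 2: Substitute values: z = (60 - 75) / 5
Step 3: z = -15 / 5 = -3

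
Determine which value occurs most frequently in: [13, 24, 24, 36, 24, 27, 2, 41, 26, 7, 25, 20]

24

Step 1: Count the frequency of each value:
  2: appears 1 time(s)
  7: appears 1 time(s)
  13: appears 1 time(s)
  20: appears 1 time(s)
  24: appears 3 time(s)
  25: appears 1 time(s)
  26: appears 1 time(s)
  27: appears 1 time(s)
  36: appears 1 time(s)
  41: appears 1 time(s)
Step 2: The value 24 appears most frequently (3 times).
Step 3: Mode = 24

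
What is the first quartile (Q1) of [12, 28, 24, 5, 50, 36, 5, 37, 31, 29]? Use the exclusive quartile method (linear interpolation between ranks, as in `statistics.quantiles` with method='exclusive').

10.25

Step 1: Sort the data: [5, 5, 12, 24, 28, 29, 31, 36, 37, 50]
Step 2: n = 10
Step 3: Using the exclusive quartile method:
  Q1 = 10.25
  Q2 (median) = 28.5
  Q3 = 36.25
  IQR = Q3 - Q1 = 36.25 - 10.25 = 26
Step 4: Q1 = 10.25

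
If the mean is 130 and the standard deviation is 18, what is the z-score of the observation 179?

2.7222

Step 1: Recall the z-score formula: z = (x - mu) / sigma
Step 2: Substitute values: z = (179 - 130) / 18
Step 3: z = 49 / 18 = 2.7222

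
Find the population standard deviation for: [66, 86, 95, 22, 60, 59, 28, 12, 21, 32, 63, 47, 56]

24.5706

Step 1: Compute the mean: 49.7692
Step 2: Sum of squared deviations from the mean: 7848.3077
Step 3: Population variance = 7848.3077 / 13 = 603.716
Step 4: Standard deviation = sqrt(603.716) = 24.5706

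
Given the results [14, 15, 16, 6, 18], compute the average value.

13.8

Step 1: Sum all values: 14 + 15 + 16 + 6 + 18 = 69
Step 2: Count the number of values: n = 5
Step 3: Mean = sum / n = 69 / 5 = 13.8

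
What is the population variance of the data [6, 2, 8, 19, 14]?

36.16

Step 1: Compute the mean: (6 + 2 + 8 + 19 + 14) / 5 = 9.8
Step 2: Compute squared deviations from the mean:
  (6 - 9.8)^2 = 14.44
  (2 - 9.8)^2 = 60.84
  (8 - 9.8)^2 = 3.24
  (19 - 9.8)^2 = 84.64
  (14 - 9.8)^2 = 17.64
Step 3: Sum of squared deviations = 180.8
Step 4: Population variance = 180.8 / 5 = 36.16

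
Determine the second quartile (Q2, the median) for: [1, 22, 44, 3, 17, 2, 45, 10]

13.5

Step 1: Sort the data: [1, 2, 3, 10, 17, 22, 44, 45]
Step 2: n = 8
Step 3: Q2 is the median. Since n is even, it is the average of the values at positions 4 and 5:
  Q2 = (10 + 17) / 2 = 13.5
Step 4: Q2 = 13.5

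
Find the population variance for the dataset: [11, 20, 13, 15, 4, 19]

28.5556

Step 1: Compute the mean: (11 + 20 + 13 + 15 + 4 + 19) / 6 = 13.6667
Step 2: Compute squared deviations from the mean:
  (11 - 13.6667)^2 = 7.1111
  (20 - 13.6667)^2 = 40.1111
  (13 - 13.6667)^2 = 0.4444
  (15 - 13.6667)^2 = 1.7778
  (4 - 13.6667)^2 = 93.4444
  (19 - 13.6667)^2 = 28.4444
Step 3: Sum of squared deviations = 171.3333
Step 4: Population variance = 171.3333 / 6 = 28.5556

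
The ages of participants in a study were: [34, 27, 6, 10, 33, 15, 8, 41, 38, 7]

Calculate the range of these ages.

35

Step 1: Identify the maximum value: max = 41
Step 2: Identify the minimum value: min = 6
Step 3: Range = max - min = 41 - 6 = 35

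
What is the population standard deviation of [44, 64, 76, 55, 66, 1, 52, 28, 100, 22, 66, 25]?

26.209

Step 1: Compute the mean: 49.9167
Step 2: Sum of squared deviations from the mean: 8242.9167
Step 3: Population variance = 8242.9167 / 12 = 686.9097
Step 4: Standard deviation = sqrt(686.9097) = 26.209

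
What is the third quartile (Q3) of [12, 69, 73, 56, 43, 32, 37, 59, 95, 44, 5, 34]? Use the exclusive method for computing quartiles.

66.5

Step 1: Sort the data: [5, 12, 32, 34, 37, 43, 44, 56, 59, 69, 73, 95]
Step 2: n = 12
Step 3: Using the exclusive quartile method:
  Q1 = 32.5
  Q2 (median) = 43.5
  Q3 = 66.5
  IQR = Q3 - Q1 = 66.5 - 32.5 = 34
Step 4: Q3 = 66.5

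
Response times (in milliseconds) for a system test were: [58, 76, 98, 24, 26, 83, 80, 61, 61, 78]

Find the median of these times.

68.5

Step 1: Sort the data in ascending order: [24, 26, 58, 61, 61, 76, 78, 80, 83, 98]
Step 2: The number of values is n = 10.
Step 3: Since n is even, the median is the average of positions 5 and 6:
  Median = (61 + 76) / 2 = 68.5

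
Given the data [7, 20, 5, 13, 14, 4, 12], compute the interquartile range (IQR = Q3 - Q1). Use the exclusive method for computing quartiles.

9

Step 1: Sort the data: [4, 5, 7, 12, 13, 14, 20]
Step 2: n = 7
Step 3: Using the exclusive quartile method:
  Q1 = 5
  Q2 (median) = 12
  Q3 = 14
  IQR = Q3 - Q1 = 14 - 5 = 9
Step 4: IQR = 9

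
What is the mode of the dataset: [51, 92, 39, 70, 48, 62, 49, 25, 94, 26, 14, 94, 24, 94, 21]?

94

Step 1: Count the frequency of each value:
  14: appears 1 time(s)
  21: appears 1 time(s)
  24: appears 1 time(s)
  25: appears 1 time(s)
  26: appears 1 time(s)
  39: appears 1 time(s)
  48: appears 1 time(s)
  49: appears 1 time(s)
  51: appears 1 time(s)
  62: appears 1 time(s)
  70: appears 1 time(s)
  92: appears 1 time(s)
  94: appears 3 time(s)
Step 2: The value 94 appears most frequently (3 times).
Step 3: Mode = 94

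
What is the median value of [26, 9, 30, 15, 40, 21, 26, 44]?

26

Step 1: Sort the data in ascending order: [9, 15, 21, 26, 26, 30, 40, 44]
Step 2: The number of values is n = 8.
Step 3: Since n is even, the median is the average of positions 4 and 5:
  Median = (26 + 26) / 2 = 26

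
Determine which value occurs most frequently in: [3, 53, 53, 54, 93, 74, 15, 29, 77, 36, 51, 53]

53

Step 1: Count the frequency of each value:
  3: appears 1 time(s)
  15: appears 1 time(s)
  29: appears 1 time(s)
  36: appears 1 time(s)
  51: appears 1 time(s)
  53: appears 3 time(s)
  54: appears 1 time(s)
  74: appears 1 time(s)
  77: appears 1 time(s)
  93: appears 1 time(s)
Step 2: The value 53 appears most frequently (3 times).
Step 3: Mode = 53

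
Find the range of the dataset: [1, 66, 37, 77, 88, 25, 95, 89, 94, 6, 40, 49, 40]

94

Step 1: Identify the maximum value: max = 95
Step 2: Identify the minimum value: min = 1
Step 3: Range = max - min = 95 - 1 = 94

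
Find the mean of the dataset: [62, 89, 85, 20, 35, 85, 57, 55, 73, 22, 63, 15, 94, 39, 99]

59.5333

Step 1: Sum all values: 62 + 89 + 85 + 20 + 35 + 85 + 57 + 55 + 73 + 22 + 63 + 15 + 94 + 39 + 99 = 893
Step 2: Count the number of values: n = 15
Step 3: Mean = sum / n = 893 / 15 = 59.5333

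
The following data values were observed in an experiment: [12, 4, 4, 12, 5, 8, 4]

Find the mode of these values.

4

Step 1: Count the frequency of each value:
  4: appears 3 time(s)
  5: appears 1 time(s)
  8: appears 1 time(s)
  12: appears 2 time(s)
Step 2: The value 4 appears most frequently (3 times).
Step 3: Mode = 4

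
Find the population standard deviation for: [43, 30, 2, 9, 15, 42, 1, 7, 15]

15.31

Step 1: Compute the mean: 18.2222
Step 2: Sum of squared deviations from the mean: 2109.5556
Step 3: Population variance = 2109.5556 / 9 = 234.3951
Step 4: Standard deviation = sqrt(234.3951) = 15.31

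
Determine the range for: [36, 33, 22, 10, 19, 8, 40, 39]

32

Step 1: Identify the maximum value: max = 40
Step 2: Identify the minimum value: min = 8
Step 3: Range = max - min = 40 - 8 = 32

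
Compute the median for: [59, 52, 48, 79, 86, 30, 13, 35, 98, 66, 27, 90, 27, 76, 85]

59

Step 1: Sort the data in ascending order: [13, 27, 27, 30, 35, 48, 52, 59, 66, 76, 79, 85, 86, 90, 98]
Step 2: The number of values is n = 15.
Step 3: Since n is odd, the median is the middle value at position 8: 59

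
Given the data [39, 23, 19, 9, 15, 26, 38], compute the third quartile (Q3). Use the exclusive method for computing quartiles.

38

Step 1: Sort the data: [9, 15, 19, 23, 26, 38, 39]
Step 2: n = 7
Step 3: Using the exclusive quartile method:
  Q1 = 15
  Q2 (median) = 23
  Q3 = 38
  IQR = Q3 - Q1 = 38 - 15 = 23
Step 4: Q3 = 38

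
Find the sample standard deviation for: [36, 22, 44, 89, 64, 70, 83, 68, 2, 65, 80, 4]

30.1967

Step 1: Compute the mean: 52.25
Step 2: Sum of squared deviations from the mean: 10030.25
Step 3: Sample variance = 10030.25 / 11 = 911.8409
Step 4: Standard deviation = sqrt(911.8409) = 30.1967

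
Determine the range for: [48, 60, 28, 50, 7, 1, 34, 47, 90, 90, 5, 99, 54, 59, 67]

98

Step 1: Identify the maximum value: max = 99
Step 2: Identify the minimum value: min = 1
Step 3: Range = max - min = 99 - 1 = 98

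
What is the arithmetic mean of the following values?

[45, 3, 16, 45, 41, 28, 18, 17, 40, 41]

29.4

Step 1: Sum all values: 45 + 3 + 16 + 45 + 41 + 28 + 18 + 17 + 40 + 41 = 294
Step 2: Count the number of values: n = 10
Step 3: Mean = sum / n = 294 / 10 = 29.4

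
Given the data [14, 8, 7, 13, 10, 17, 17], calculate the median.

13

Step 1: Sort the data in ascending order: [7, 8, 10, 13, 14, 17, 17]
Step 2: The number of values is n = 7.
Step 3: Since n is odd, the median is the middle value at position 4: 13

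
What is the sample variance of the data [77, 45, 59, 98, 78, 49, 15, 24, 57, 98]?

797.5556

Step 1: Compute the mean: (77 + 45 + 59 + 98 + 78 + 49 + 15 + 24 + 57 + 98) / 10 = 60
Step 2: Compute squared deviations from the mean:
  (77 - 60)^2 = 289
  (45 - 60)^2 = 225
  (59 - 60)^2 = 1
  (98 - 60)^2 = 1444
  (78 - 60)^2 = 324
  (49 - 60)^2 = 121
  (15 - 60)^2 = 2025
  (24 - 60)^2 = 1296
  (57 - 60)^2 = 9
  (98 - 60)^2 = 1444
Step 3: Sum of squared deviations = 7178
Step 4: Sample variance = 7178 / 9 = 797.5556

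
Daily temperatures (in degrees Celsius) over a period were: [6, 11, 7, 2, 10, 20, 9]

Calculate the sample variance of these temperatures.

31.2381

Step 1: Compute the mean: (6 + 11 + 7 + 2 + 10 + 20 + 9) / 7 = 9.2857
Step 2: Compute squared deviations from the mean:
  (6 - 9.2857)^2 = 10.7959
  (11 - 9.2857)^2 = 2.9388
  (7 - 9.2857)^2 = 5.2245
  (2 - 9.2857)^2 = 53.0816
  (10 - 9.2857)^2 = 0.5102
  (20 - 9.2857)^2 = 114.7959
  (9 - 9.2857)^2 = 0.0816
Step 3: Sum of squared deviations = 187.4286
Step 4: Sample variance = 187.4286 / 6 = 31.2381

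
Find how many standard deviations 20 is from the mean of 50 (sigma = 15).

-2

Step 1: Recall the z-score formula: z = (x - mu) / sigma
Step 2: Substitute values: z = (20 - 50) / 15
Step 3: z = -30 / 15 = -2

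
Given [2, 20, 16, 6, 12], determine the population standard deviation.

6.5238

Step 1: Compute the mean: 11.2
Step 2: Sum of squared deviations from the mean: 212.8
Step 3: Population variance = 212.8 / 5 = 42.56
Step 4: Standard deviation = sqrt(42.56) = 6.5238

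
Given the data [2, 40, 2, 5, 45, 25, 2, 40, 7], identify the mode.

2

Step 1: Count the frequency of each value:
  2: appears 3 time(s)
  5: appears 1 time(s)
  7: appears 1 time(s)
  25: appears 1 time(s)
  40: appears 2 time(s)
  45: appears 1 time(s)
Step 2: The value 2 appears most frequently (3 times).
Step 3: Mode = 2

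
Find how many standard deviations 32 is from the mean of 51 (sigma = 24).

-0.7917

Step 1: Recall the z-score formula: z = (x - mu) / sigma
Step 2: Substitute values: z = (32 - 51) / 24
Step 3: z = -19 / 24 = -0.7917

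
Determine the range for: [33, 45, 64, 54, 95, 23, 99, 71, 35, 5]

94

Step 1: Identify the maximum value: max = 99
Step 2: Identify the minimum value: min = 5
Step 3: Range = max - min = 99 - 5 = 94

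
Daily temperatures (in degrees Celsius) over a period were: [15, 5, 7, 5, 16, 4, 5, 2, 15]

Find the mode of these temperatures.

5

Step 1: Count the frequency of each value:
  2: appears 1 time(s)
  4: appears 1 time(s)
  5: appears 3 time(s)
  7: appears 1 time(s)
  15: appears 2 time(s)
  16: appears 1 time(s)
Step 2: The value 5 appears most frequently (3 times).
Step 3: Mode = 5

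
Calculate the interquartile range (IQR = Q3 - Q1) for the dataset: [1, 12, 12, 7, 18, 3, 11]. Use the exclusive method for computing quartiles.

9

Step 1: Sort the data: [1, 3, 7, 11, 12, 12, 18]
Step 2: n = 7
Step 3: Using the exclusive quartile method:
  Q1 = 3
  Q2 (median) = 11
  Q3 = 12
  IQR = Q3 - Q1 = 12 - 3 = 9
Step 4: IQR = 9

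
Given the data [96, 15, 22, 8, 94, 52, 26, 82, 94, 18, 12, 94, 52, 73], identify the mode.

94

Step 1: Count the frequency of each value:
  8: appears 1 time(s)
  12: appears 1 time(s)
  15: appears 1 time(s)
  18: appears 1 time(s)
  22: appears 1 time(s)
  26: appears 1 time(s)
  52: appears 2 time(s)
  73: appears 1 time(s)
  82: appears 1 time(s)
  94: appears 3 time(s)
  96: appears 1 time(s)
Step 2: The value 94 appears most frequently (3 times).
Step 3: Mode = 94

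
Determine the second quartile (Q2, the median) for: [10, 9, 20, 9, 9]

9

Step 1: Sort the data: [9, 9, 9, 10, 20]
Step 2: n = 5
Step 3: Q2 is the median. Since n is odd, it is the middle value at position 3: 9
Step 4: Q2 = 9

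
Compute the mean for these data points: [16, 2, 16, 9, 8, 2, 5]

8.2857

Step 1: Sum all values: 16 + 2 + 16 + 9 + 8 + 2 + 5 = 58
Step 2: Count the number of values: n = 7
Step 3: Mean = sum / n = 58 / 7 = 8.2857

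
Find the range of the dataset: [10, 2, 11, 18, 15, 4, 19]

17

Step 1: Identify the maximum value: max = 19
Step 2: Identify the minimum value: min = 2
Step 3: Range = max - min = 19 - 2 = 17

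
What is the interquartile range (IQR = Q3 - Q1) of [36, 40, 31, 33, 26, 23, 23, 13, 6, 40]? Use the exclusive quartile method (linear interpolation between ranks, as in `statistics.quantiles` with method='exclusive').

16.5

Step 1: Sort the data: [6, 13, 23, 23, 26, 31, 33, 36, 40, 40]
Step 2: n = 10
Step 3: Using the exclusive quartile method:
  Q1 = 20.5
  Q2 (median) = 28.5
  Q3 = 37
  IQR = Q3 - Q1 = 37 - 20.5 = 16.5
Step 4: IQR = 16.5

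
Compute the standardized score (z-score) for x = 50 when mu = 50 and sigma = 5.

0

Step 1: Recall the z-score formula: z = (x - mu) / sigma
Step 2: Substitute values: z = (50 - 50) / 5
Step 3: z = 0 / 5 = 0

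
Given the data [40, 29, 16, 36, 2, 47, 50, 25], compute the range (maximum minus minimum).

48

Step 1: Identify the maximum value: max = 50
Step 2: Identify the minimum value: min = 2
Step 3: Range = max - min = 50 - 2 = 48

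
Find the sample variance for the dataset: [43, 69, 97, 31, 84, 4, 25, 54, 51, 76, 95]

902.7636

Step 1: Compute the mean: (43 + 69 + 97 + 31 + 84 + 4 + 25 + 54 + 51 + 76 + 95) / 11 = 57.1818
Step 2: Compute squared deviations from the mean:
  (43 - 57.1818)^2 = 201.124
  (69 - 57.1818)^2 = 139.6694
  (97 - 57.1818)^2 = 1585.4876
  (31 - 57.1818)^2 = 685.4876
  (84 - 57.1818)^2 = 719.2149
  (4 - 57.1818)^2 = 2828.3058
  (25 - 57.1818)^2 = 1035.6694
  (54 - 57.1818)^2 = 10.124
  (51 - 57.1818)^2 = 38.2149
  (76 - 57.1818)^2 = 354.124
  (95 - 57.1818)^2 = 1430.2149
Step 3: Sum of squared deviations = 9027.6364
Step 4: Sample variance = 9027.6364 / 10 = 902.7636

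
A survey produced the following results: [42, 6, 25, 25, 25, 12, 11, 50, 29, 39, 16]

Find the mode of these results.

25

Step 1: Count the frequency of each value:
  6: appears 1 time(s)
  11: appears 1 time(s)
  12: appears 1 time(s)
  16: appears 1 time(s)
  25: appears 3 time(s)
  29: appears 1 time(s)
  39: appears 1 time(s)
  42: appears 1 time(s)
  50: appears 1 time(s)
Step 2: The value 25 appears most frequently (3 times).
Step 3: Mode = 25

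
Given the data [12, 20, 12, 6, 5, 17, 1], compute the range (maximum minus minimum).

19

Step 1: Identify the maximum value: max = 20
Step 2: Identify the minimum value: min = 1
Step 3: Range = max - min = 20 - 1 = 19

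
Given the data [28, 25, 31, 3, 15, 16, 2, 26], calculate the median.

20.5

Step 1: Sort the data in ascending order: [2, 3, 15, 16, 25, 26, 28, 31]
Step 2: The number of values is n = 8.
Step 3: Since n is even, the median is the average of positions 4 and 5:
  Median = (16 + 25) / 2 = 20.5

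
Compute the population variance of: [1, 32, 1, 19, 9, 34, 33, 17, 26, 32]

154.04

Step 1: Compute the mean: (1 + 32 + 1 + 19 + 9 + 34 + 33 + 17 + 26 + 32) / 10 = 20.4
Step 2: Compute squared deviations from the mean:
  (1 - 20.4)^2 = 376.36
  (32 - 20.4)^2 = 134.56
  (1 - 20.4)^2 = 376.36
  (19 - 20.4)^2 = 1.96
  (9 - 20.4)^2 = 129.96
  (34 - 20.4)^2 = 184.96
  (33 - 20.4)^2 = 158.76
  (17 - 20.4)^2 = 11.56
  (26 - 20.4)^2 = 31.36
  (32 - 20.4)^2 = 134.56
Step 3: Sum of squared deviations = 1540.4
Step 4: Population variance = 1540.4 / 10 = 154.04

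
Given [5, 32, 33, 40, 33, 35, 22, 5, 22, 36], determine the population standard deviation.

11.9336

Step 1: Compute the mean: 26.3
Step 2: Sum of squared deviations from the mean: 1424.1
Step 3: Population variance = 1424.1 / 10 = 142.41
Step 4: Standard deviation = sqrt(142.41) = 11.9336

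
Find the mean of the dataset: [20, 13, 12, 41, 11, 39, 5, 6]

18.375

Step 1: Sum all values: 20 + 13 + 12 + 41 + 11 + 39 + 5 + 6 = 147
Step 2: Count the number of values: n = 8
Step 3: Mean = sum / n = 147 / 8 = 18.375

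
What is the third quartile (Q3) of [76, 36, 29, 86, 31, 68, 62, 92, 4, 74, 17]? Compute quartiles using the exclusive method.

76

Step 1: Sort the data: [4, 17, 29, 31, 36, 62, 68, 74, 76, 86, 92]
Step 2: n = 11
Step 3: Using the exclusive quartile method:
  Q1 = 29
  Q2 (median) = 62
  Q3 = 76
  IQR = Q3 - Q1 = 76 - 29 = 47
Step 4: Q3 = 76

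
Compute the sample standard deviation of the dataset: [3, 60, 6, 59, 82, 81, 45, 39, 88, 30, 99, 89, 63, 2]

33.449

Step 1: Compute the mean: 53.2857
Step 2: Sum of squared deviations from the mean: 14544.8571
Step 3: Sample variance = 14544.8571 / 13 = 1118.8352
Step 4: Standard deviation = sqrt(1118.8352) = 33.449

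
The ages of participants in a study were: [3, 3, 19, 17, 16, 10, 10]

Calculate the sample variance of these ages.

42.4762

Step 1: Compute the mean: (3 + 3 + 19 + 17 + 16 + 10 + 10) / 7 = 11.1429
Step 2: Compute squared deviations from the mean:
  (3 - 11.1429)^2 = 66.3061
  (3 - 11.1429)^2 = 66.3061
  (19 - 11.1429)^2 = 61.7347
  (17 - 11.1429)^2 = 34.3061
  (16 - 11.1429)^2 = 23.5918
  (10 - 11.1429)^2 = 1.3061
  (10 - 11.1429)^2 = 1.3061
Step 3: Sum of squared deviations = 254.8571
Step 4: Sample variance = 254.8571 / 6 = 42.4762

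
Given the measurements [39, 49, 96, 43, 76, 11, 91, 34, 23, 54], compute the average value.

51.6

Step 1: Sum all values: 39 + 49 + 96 + 43 + 76 + 11 + 91 + 34 + 23 + 54 = 516
Step 2: Count the number of values: n = 10
Step 3: Mean = sum / n = 516 / 10 = 51.6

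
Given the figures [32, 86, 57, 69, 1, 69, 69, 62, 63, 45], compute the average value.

55.3

Step 1: Sum all values: 32 + 86 + 57 + 69 + 1 + 69 + 69 + 62 + 63 + 45 = 553
Step 2: Count the number of values: n = 10
Step 3: Mean = sum / n = 553 / 10 = 55.3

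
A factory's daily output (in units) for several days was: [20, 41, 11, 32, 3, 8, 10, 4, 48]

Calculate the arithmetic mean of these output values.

19.6667

Step 1: Sum all values: 20 + 41 + 11 + 32 + 3 + 8 + 10 + 4 + 48 = 177
Step 2: Count the number of values: n = 9
Step 3: Mean = sum / n = 177 / 9 = 19.6667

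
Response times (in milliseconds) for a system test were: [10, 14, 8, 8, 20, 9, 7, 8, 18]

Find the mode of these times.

8

Step 1: Count the frequency of each value:
  7: appears 1 time(s)
  8: appears 3 time(s)
  9: appears 1 time(s)
  10: appears 1 time(s)
  14: appears 1 time(s)
  18: appears 1 time(s)
  20: appears 1 time(s)
Step 2: The value 8 appears most frequently (3 times).
Step 3: Mode = 8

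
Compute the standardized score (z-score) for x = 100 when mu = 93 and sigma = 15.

0.4667

Step 1: Recall the z-score formula: z = (x - mu) / sigma
Step 2: Substitute values: z = (100 - 93) / 15
Step 3: z = 7 / 15 = 0.4667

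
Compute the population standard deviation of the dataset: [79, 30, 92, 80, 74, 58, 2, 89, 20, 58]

29.4306

Step 1: Compute the mean: 58.2
Step 2: Sum of squared deviations from the mean: 8661.6
Step 3: Population variance = 8661.6 / 10 = 866.16
Step 4: Standard deviation = sqrt(866.16) = 29.4306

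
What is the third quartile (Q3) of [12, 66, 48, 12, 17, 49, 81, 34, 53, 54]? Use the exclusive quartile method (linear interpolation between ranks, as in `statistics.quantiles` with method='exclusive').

57

Step 1: Sort the data: [12, 12, 17, 34, 48, 49, 53, 54, 66, 81]
Step 2: n = 10
Step 3: Using the exclusive quartile method:
  Q1 = 15.75
  Q2 (median) = 48.5
  Q3 = 57
  IQR = Q3 - Q1 = 57 - 15.75 = 41.25
Step 4: Q3 = 57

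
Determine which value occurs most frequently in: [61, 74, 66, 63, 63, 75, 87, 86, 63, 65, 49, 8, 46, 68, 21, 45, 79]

63

Step 1: Count the frequency of each value:
  8: appears 1 time(s)
  21: appears 1 time(s)
  45: appears 1 time(s)
  46: appears 1 time(s)
  49: appears 1 time(s)
  61: appears 1 time(s)
  63: appears 3 time(s)
  65: appears 1 time(s)
  66: appears 1 time(s)
  68: appears 1 time(s)
  74: appears 1 time(s)
  75: appears 1 time(s)
  79: appears 1 time(s)
  86: appears 1 time(s)
  87: appears 1 time(s)
Step 2: The value 63 appears most frequently (3 times).
Step 3: Mode = 63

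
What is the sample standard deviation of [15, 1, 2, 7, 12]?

6.1074

Step 1: Compute the mean: 7.4
Step 2: Sum of squared deviations from the mean: 149.2
Step 3: Sample variance = 149.2 / 4 = 37.3
Step 4: Standard deviation = sqrt(37.3) = 6.1074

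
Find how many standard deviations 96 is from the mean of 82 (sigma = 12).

1.1667

Step 1: Recall the z-score formula: z = (x - mu) / sigma
Step 2: Substitute values: z = (96 - 82) / 12
Step 3: z = 14 / 12 = 1.1667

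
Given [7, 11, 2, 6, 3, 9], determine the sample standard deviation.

3.4448

Step 1: Compute the mean: 6.3333
Step 2: Sum of squared deviations from the mean: 59.3333
Step 3: Sample variance = 59.3333 / 5 = 11.8667
Step 4: Standard deviation = sqrt(11.8667) = 3.4448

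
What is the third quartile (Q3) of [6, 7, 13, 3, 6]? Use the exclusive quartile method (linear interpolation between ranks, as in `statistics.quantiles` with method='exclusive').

10

Step 1: Sort the data: [3, 6, 6, 7, 13]
Step 2: n = 5
Step 3: Using the exclusive quartile method:
  Q1 = 4.5
  Q2 (median) = 6
  Q3 = 10
  IQR = Q3 - Q1 = 10 - 4.5 = 5.5
Step 4: Q3 = 10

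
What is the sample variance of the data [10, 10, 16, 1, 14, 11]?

26.6667

Step 1: Compute the mean: (10 + 10 + 16 + 1 + 14 + 11) / 6 = 10.3333
Step 2: Compute squared deviations from the mean:
  (10 - 10.3333)^2 = 0.1111
  (10 - 10.3333)^2 = 0.1111
  (16 - 10.3333)^2 = 32.1111
  (1 - 10.3333)^2 = 87.1111
  (14 - 10.3333)^2 = 13.4444
  (11 - 10.3333)^2 = 0.4444
Step 3: Sum of squared deviations = 133.3333
Step 4: Sample variance = 133.3333 / 5 = 26.6667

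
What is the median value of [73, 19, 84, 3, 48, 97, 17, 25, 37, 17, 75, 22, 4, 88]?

31

Step 1: Sort the data in ascending order: [3, 4, 17, 17, 19, 22, 25, 37, 48, 73, 75, 84, 88, 97]
Step 2: The number of values is n = 14.
Step 3: Since n is even, the median is the average of positions 7 and 8:
  Median = (25 + 37) / 2 = 31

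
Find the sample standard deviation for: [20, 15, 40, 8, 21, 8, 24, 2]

11.9134

Step 1: Compute the mean: 17.25
Step 2: Sum of squared deviations from the mean: 993.5
Step 3: Sample variance = 993.5 / 7 = 141.9286
Step 4: Standard deviation = sqrt(141.9286) = 11.9134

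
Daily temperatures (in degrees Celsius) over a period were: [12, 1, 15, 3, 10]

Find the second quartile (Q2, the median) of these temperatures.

10

Step 1: Sort the data: [1, 3, 10, 12, 15]
Step 2: n = 5
Step 3: Q2 is the median. Since n is odd, it is the middle value at position 3: 10
Step 4: Q2 = 10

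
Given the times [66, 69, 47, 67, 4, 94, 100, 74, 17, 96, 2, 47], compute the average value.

56.9167

Step 1: Sum all values: 66 + 69 + 47 + 67 + 4 + 94 + 100 + 74 + 17 + 96 + 2 + 47 = 683
Step 2: Count the number of values: n = 12
Step 3: Mean = sum / n = 683 / 12 = 56.9167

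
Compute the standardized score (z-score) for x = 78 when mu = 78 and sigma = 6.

0

Step 1: Recall the z-score formula: z = (x - mu) / sigma
Step 2: Substitute values: z = (78 - 78) / 6
Step 3: z = 0 / 6 = 0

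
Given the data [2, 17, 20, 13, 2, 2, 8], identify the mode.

2

Step 1: Count the frequency of each value:
  2: appears 3 time(s)
  8: appears 1 time(s)
  13: appears 1 time(s)
  17: appears 1 time(s)
  20: appears 1 time(s)
Step 2: The value 2 appears most frequently (3 times).
Step 3: Mode = 2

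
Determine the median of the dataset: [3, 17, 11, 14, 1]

11

Step 1: Sort the data in ascending order: [1, 3, 11, 14, 17]
Step 2: The number of values is n = 5.
Step 3: Since n is odd, the median is the middle value at position 3: 11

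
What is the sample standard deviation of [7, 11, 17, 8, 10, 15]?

3.9328

Step 1: Compute the mean: 11.3333
Step 2: Sum of squared deviations from the mean: 77.3333
Step 3: Sample variance = 77.3333 / 5 = 15.4667
Step 4: Standard deviation = sqrt(15.4667) = 3.9328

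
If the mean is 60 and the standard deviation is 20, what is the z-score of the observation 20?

-2

Step 1: Recall the z-score formula: z = (x - mu) / sigma
Step 2: Substitute values: z = (20 - 60) / 20
Step 3: z = -40 / 20 = -2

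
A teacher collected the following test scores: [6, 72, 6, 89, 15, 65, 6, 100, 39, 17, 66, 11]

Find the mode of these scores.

6

Step 1: Count the frequency of each value:
  6: appears 3 time(s)
  11: appears 1 time(s)
  15: appears 1 time(s)
  17: appears 1 time(s)
  39: appears 1 time(s)
  65: appears 1 time(s)
  66: appears 1 time(s)
  72: appears 1 time(s)
  89: appears 1 time(s)
  100: appears 1 time(s)
Step 2: The value 6 appears most frequently (3 times).
Step 3: Mode = 6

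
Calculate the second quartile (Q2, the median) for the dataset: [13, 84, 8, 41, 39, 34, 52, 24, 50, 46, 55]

41

Step 1: Sort the data: [8, 13, 24, 34, 39, 41, 46, 50, 52, 55, 84]
Step 2: n = 11
Step 3: Q2 is the median. Since n is odd, it is the middle value at position 6: 41
Step 4: Q2 = 41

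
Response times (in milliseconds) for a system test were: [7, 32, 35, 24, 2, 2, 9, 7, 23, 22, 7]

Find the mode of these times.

7

Step 1: Count the frequency of each value:
  2: appears 2 time(s)
  7: appears 3 time(s)
  9: appears 1 time(s)
  22: appears 1 time(s)
  23: appears 1 time(s)
  24: appears 1 time(s)
  32: appears 1 time(s)
  35: appears 1 time(s)
Step 2: The value 7 appears most frequently (3 times).
Step 3: Mode = 7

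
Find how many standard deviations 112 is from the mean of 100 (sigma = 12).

1

Step 1: Recall the z-score formula: z = (x - mu) / sigma
Step 2: Substitute values: z = (112 - 100) / 12
Step 3: z = 12 / 12 = 1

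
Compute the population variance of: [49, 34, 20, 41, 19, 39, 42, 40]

100.25

Step 1: Compute the mean: (49 + 34 + 20 + 41 + 19 + 39 + 42 + 40) / 8 = 35.5
Step 2: Compute squared deviations from the mean:
  (49 - 35.5)^2 = 182.25
  (34 - 35.5)^2 = 2.25
  (20 - 35.5)^2 = 240.25
  (41 - 35.5)^2 = 30.25
  (19 - 35.5)^2 = 272.25
  (39 - 35.5)^2 = 12.25
  (42 - 35.5)^2 = 42.25
  (40 - 35.5)^2 = 20.25
Step 3: Sum of squared deviations = 802
Step 4: Population variance = 802 / 8 = 100.25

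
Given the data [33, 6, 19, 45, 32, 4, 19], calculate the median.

19

Step 1: Sort the data in ascending order: [4, 6, 19, 19, 32, 33, 45]
Step 2: The number of values is n = 7.
Step 3: Since n is odd, the median is the middle value at position 4: 19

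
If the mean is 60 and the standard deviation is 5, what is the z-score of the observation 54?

-1.2

Step 1: Recall the z-score formula: z = (x - mu) / sigma
Step 2: Substitute values: z = (54 - 60) / 5
Step 3: z = -6 / 5 = -1.2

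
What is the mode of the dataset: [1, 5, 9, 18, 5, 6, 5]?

5

Step 1: Count the frequency of each value:
  1: appears 1 time(s)
  5: appears 3 time(s)
  6: appears 1 time(s)
  9: appears 1 time(s)
  18: appears 1 time(s)
Step 2: The value 5 appears most frequently (3 times).
Step 3: Mode = 5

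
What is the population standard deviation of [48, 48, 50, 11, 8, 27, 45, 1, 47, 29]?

17.9956

Step 1: Compute the mean: 31.4
Step 2: Sum of squared deviations from the mean: 3238.4
Step 3: Population variance = 3238.4 / 10 = 323.84
Step 4: Standard deviation = sqrt(323.84) = 17.9956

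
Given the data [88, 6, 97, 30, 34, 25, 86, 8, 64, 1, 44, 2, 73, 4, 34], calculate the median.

34

Step 1: Sort the data in ascending order: [1, 2, 4, 6, 8, 25, 30, 34, 34, 44, 64, 73, 86, 88, 97]
Step 2: The number of values is n = 15.
Step 3: Since n is odd, the median is the middle value at position 8: 34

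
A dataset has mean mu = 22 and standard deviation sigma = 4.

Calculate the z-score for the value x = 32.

2.5

Step 1: Recall the z-score formula: z = (x - mu) / sigma
Step 2: Substitute values: z = (32 - 22) / 4
Step 3: z = 10 / 4 = 2.5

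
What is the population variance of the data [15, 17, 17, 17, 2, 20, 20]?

32.8163

Step 1: Compute the mean: (15 + 17 + 17 + 17 + 2 + 20 + 20) / 7 = 15.4286
Step 2: Compute squared deviations from the mean:
  (15 - 15.4286)^2 = 0.1837
  (17 - 15.4286)^2 = 2.4694
  (17 - 15.4286)^2 = 2.4694
  (17 - 15.4286)^2 = 2.4694
  (2 - 15.4286)^2 = 180.3265
  (20 - 15.4286)^2 = 20.898
  (20 - 15.4286)^2 = 20.898
Step 3: Sum of squared deviations = 229.7143
Step 4: Population variance = 229.7143 / 7 = 32.8163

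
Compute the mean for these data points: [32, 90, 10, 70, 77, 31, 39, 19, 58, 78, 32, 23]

46.5833

Step 1: Sum all values: 32 + 90 + 10 + 70 + 77 + 31 + 39 + 19 + 58 + 78 + 32 + 23 = 559
Step 2: Count the number of values: n = 12
Step 3: Mean = sum / n = 559 / 12 = 46.5833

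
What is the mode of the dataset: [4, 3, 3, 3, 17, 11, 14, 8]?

3

Step 1: Count the frequency of each value:
  3: appears 3 time(s)
  4: appears 1 time(s)
  8: appears 1 time(s)
  11: appears 1 time(s)
  14: appears 1 time(s)
  17: appears 1 time(s)
Step 2: The value 3 appears most frequently (3 times).
Step 3: Mode = 3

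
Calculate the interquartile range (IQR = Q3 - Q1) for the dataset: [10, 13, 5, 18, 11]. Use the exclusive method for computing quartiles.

8

Step 1: Sort the data: [5, 10, 11, 13, 18]
Step 2: n = 5
Step 3: Using the exclusive quartile method:
  Q1 = 7.5
  Q2 (median) = 11
  Q3 = 15.5
  IQR = Q3 - Q1 = 15.5 - 7.5 = 8
Step 4: IQR = 8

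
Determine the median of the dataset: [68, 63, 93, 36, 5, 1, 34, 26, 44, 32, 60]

36

Step 1: Sort the data in ascending order: [1, 5, 26, 32, 34, 36, 44, 60, 63, 68, 93]
Step 2: The number of values is n = 11.
Step 3: Since n is odd, the median is the middle value at position 6: 36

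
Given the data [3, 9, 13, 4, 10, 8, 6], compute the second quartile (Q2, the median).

8

Step 1: Sort the data: [3, 4, 6, 8, 9, 10, 13]
Step 2: n = 7
Step 3: Q2 is the median. Since n is odd, it is the middle value at position 4: 8
Step 4: Q2 = 8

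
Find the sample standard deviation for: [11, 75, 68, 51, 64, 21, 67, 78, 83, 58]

23.936

Step 1: Compute the mean: 57.6
Step 2: Sum of squared deviations from the mean: 5156.4
Step 3: Sample variance = 5156.4 / 9 = 572.9333
Step 4: Standard deviation = sqrt(572.9333) = 23.936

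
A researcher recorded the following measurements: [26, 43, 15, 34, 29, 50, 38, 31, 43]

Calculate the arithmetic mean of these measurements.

34.3333

Step 1: Sum all values: 26 + 43 + 15 + 34 + 29 + 50 + 38 + 31 + 43 = 309
Step 2: Count the number of values: n = 9
Step 3: Mean = sum / n = 309 / 9 = 34.3333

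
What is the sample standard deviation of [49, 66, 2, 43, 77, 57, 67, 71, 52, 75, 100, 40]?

24.3651

Step 1: Compute the mean: 58.25
Step 2: Sum of squared deviations from the mean: 6530.25
Step 3: Sample variance = 6530.25 / 11 = 593.6591
Step 4: Standard deviation = sqrt(593.6591) = 24.3651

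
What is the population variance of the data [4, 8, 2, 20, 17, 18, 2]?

54.4082

Step 1: Compute the mean: (4 + 8 + 2 + 20 + 17 + 18 + 2) / 7 = 10.1429
Step 2: Compute squared deviations from the mean:
  (4 - 10.1429)^2 = 37.7347
  (8 - 10.1429)^2 = 4.5918
  (2 - 10.1429)^2 = 66.3061
  (20 - 10.1429)^2 = 97.1633
  (17 - 10.1429)^2 = 47.0204
  (18 - 10.1429)^2 = 61.7347
  (2 - 10.1429)^2 = 66.3061
Step 3: Sum of squared deviations = 380.8571
Step 4: Population variance = 380.8571 / 7 = 54.4082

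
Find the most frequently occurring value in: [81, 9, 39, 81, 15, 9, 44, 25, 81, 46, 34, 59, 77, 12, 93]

81

Step 1: Count the frequency of each value:
  9: appears 2 time(s)
  12: appears 1 time(s)
  15: appears 1 time(s)
  25: appears 1 time(s)
  34: appears 1 time(s)
  39: appears 1 time(s)
  44: appears 1 time(s)
  46: appears 1 time(s)
  59: appears 1 time(s)
  77: appears 1 time(s)
  81: appears 3 time(s)
  93: appears 1 time(s)
Step 2: The value 81 appears most frequently (3 times).
Step 3: Mode = 81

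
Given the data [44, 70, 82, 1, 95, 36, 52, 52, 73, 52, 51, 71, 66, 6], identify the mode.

52

Step 1: Count the frequency of each value:
  1: appears 1 time(s)
  6: appears 1 time(s)
  36: appears 1 time(s)
  44: appears 1 time(s)
  51: appears 1 time(s)
  52: appears 3 time(s)
  66: appears 1 time(s)
  70: appears 1 time(s)
  71: appears 1 time(s)
  73: appears 1 time(s)
  82: appears 1 time(s)
  95: appears 1 time(s)
Step 2: The value 52 appears most frequently (3 times).
Step 3: Mode = 52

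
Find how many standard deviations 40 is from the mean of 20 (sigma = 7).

2.8571

Step 1: Recall the z-score formula: z = (x - mu) / sigma
Step 2: Substitute values: z = (40 - 20) / 7
Step 3: z = 20 / 7 = 2.8571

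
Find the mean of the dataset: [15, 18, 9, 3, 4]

9.8

Step 1: Sum all values: 15 + 18 + 9 + 3 + 4 = 49
Step 2: Count the number of values: n = 5
Step 3: Mean = sum / n = 49 / 5 = 9.8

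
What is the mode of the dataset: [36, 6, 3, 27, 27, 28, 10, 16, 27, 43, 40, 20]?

27

Step 1: Count the frequency of each value:
  3: appears 1 time(s)
  6: appears 1 time(s)
  10: appears 1 time(s)
  16: appears 1 time(s)
  20: appears 1 time(s)
  27: appears 3 time(s)
  28: appears 1 time(s)
  36: appears 1 time(s)
  40: appears 1 time(s)
  43: appears 1 time(s)
Step 2: The value 27 appears most frequently (3 times).
Step 3: Mode = 27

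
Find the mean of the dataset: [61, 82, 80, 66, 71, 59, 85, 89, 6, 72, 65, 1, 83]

63.0769

Step 1: Sum all values: 61 + 82 + 80 + 66 + 71 + 59 + 85 + 89 + 6 + 72 + 65 + 1 + 83 = 820
Step 2: Count the number of values: n = 13
Step 3: Mean = sum / n = 820 / 13 = 63.0769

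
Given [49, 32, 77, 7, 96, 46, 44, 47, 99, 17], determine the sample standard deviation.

30.8228

Step 1: Compute the mean: 51.4
Step 2: Sum of squared deviations from the mean: 8550.4
Step 3: Sample variance = 8550.4 / 9 = 950.0444
Step 4: Standard deviation = sqrt(950.0444) = 30.8228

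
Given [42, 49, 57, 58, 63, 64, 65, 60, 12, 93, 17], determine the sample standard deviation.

22.7336

Step 1: Compute the mean: 52.7273
Step 2: Sum of squared deviations from the mean: 5168.1818
Step 3: Sample variance = 5168.1818 / 10 = 516.8182
Step 4: Standard deviation = sqrt(516.8182) = 22.7336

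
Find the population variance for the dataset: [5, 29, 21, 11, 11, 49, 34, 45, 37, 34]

203.84

Step 1: Compute the mean: (5 + 29 + 21 + 11 + 11 + 49 + 34 + 45 + 37 + 34) / 10 = 27.6
Step 2: Compute squared deviations from the mean:
  (5 - 27.6)^2 = 510.76
  (29 - 27.6)^2 = 1.96
  (21 - 27.6)^2 = 43.56
  (11 - 27.6)^2 = 275.56
  (11 - 27.6)^2 = 275.56
  (49 - 27.6)^2 = 457.96
  (34 - 27.6)^2 = 40.96
  (45 - 27.6)^2 = 302.76
  (37 - 27.6)^2 = 88.36
  (34 - 27.6)^2 = 40.96
Step 3: Sum of squared deviations = 2038.4
Step 4: Population variance = 2038.4 / 10 = 203.84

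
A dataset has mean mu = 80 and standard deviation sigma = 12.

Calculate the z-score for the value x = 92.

1

Step 1: Recall the z-score formula: z = (x - mu) / sigma
Step 2: Substitute values: z = (92 - 80) / 12
Step 3: z = 12 / 12 = 1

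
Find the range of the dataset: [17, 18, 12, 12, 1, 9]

17

Step 1: Identify the maximum value: max = 18
Step 2: Identify the minimum value: min = 1
Step 3: Range = max - min = 18 - 1 = 17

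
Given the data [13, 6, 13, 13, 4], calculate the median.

13

Step 1: Sort the data in ascending order: [4, 6, 13, 13, 13]
Step 2: The number of values is n = 5.
Step 3: Since n is odd, the median is the middle value at position 3: 13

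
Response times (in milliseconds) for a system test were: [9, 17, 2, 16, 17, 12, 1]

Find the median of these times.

12

Step 1: Sort the data in ascending order: [1, 2, 9, 12, 16, 17, 17]
Step 2: The number of values is n = 7.
Step 3: Since n is odd, the median is the middle value at position 4: 12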